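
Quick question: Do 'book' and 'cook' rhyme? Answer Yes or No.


Rime (stressed vowel + following sounds) of 'book': -ook = /ʊk/
Rime of 'cook': -ook = /ʊk/
/ʊk/ and /ʊk/ are the same ending sound, so the words rhyme.

Yes


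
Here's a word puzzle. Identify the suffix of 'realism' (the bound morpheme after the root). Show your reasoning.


The word 'realism' = 'real' (root) + '-ism' (suffix). The suffix is '-ism'.

ism


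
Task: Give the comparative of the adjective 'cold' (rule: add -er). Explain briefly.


Apply comparative formation (add -er): 'cold' -> 'colder'.

colder


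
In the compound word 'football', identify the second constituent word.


Split 'football' into 'foot' + 'ball'. The second part is 'ball'.

ball


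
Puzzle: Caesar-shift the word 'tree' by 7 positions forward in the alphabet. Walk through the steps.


Shift each letter by 7: t -> a, r -> y, e -> l, e -> l. Result: 'ayll'.

ayll


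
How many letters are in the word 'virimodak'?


Spell out 'virimodak' and number each letter: v(1), i(2), r(3), i(4), m(5), o(6), d(7), a(8), k(9). Total: 9 letters.

9


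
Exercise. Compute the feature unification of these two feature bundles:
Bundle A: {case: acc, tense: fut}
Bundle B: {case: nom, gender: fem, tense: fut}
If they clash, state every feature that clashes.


Compare features:
case: A=acc vs B=nom -> CLASH
gender: A=_ vs B=fem -> unified: fem
tense: A=fut vs B=fut -> unified: fut
Clash detected on feature 'case' (acc vs nom); unification fails.

CLASH on 'case' (acc vs nom)


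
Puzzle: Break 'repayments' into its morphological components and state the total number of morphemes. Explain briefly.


Step 1: Identify prefix: 're' (meaning: again)
Step 2: Identify root: 'pay'
Step 3: Identify suffix(es): 'ment, s'
Decomposition: re- (prefix: again) + pay (root) + -ment (suffix: action/result) + -s (plural)
Total morphemes: 4

4 morphemes (re- (prefix: again) + pay (root) + -ment (suffix: action/result) + -s (plural))


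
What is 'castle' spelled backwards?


Reverse 'castle' character by character: 'eltsac'.

eltsac


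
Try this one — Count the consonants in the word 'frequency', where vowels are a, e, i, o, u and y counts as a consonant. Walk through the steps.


Consonants in 'frequency': f, r, q, n, c, y = 6 consonants.

6


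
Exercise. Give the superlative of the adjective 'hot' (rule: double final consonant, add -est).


Apply superlative formation (double final consonant, add -est): 'hot' -> 'hottest'.

hottest


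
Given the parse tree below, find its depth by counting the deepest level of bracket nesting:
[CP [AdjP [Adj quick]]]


Count bracket nesting levels:
'[' at pos 0: depth = 1
'[' at pos 4: depth = 2
'[' at pos 10: depth = 3
Maximum depth reached: 3

3


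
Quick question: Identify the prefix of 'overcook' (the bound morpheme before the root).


The word 'overcook' = 'over' (prefix) + 'cook' (root). The prefix is 'over'.

over


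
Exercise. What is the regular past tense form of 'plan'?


Apply rule: Double final consonant and add -ed. 'plan' becomes 'planned'.

planned


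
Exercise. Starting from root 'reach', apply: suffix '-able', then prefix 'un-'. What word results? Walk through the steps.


Step 1: Add suffix '-able' to 'reach' = 'reachable'
Step 2: Add prefix 'un-' to 'reachable' = 'unreachable'

unreachable


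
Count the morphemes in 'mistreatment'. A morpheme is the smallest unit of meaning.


Decomposition: mis- (prefix) + treat (root) + -ment (suffix) = 3 morpheme(s)

3 morphemes


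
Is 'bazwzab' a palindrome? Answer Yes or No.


Forward: 'bazwzab'
Reversed: 'bazwzab'
They are identical.

Yes


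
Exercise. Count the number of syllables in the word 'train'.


Break 'train' into syllables: train -> train = 1 syllable

1 syllable


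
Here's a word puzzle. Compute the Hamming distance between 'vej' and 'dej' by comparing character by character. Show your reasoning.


Alignment:
Position 1: 'v' vs 'd' = DIFFER
Position 2: 'e' vs 'e' = match
Position 3: 'j' vs 'j' = match
Total differences: 1

1


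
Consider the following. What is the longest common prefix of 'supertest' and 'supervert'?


Compare from the start: 5 characters match: 'super'. Mismatch at position 6: 't' vs 'v'.

super


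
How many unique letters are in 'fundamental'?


Unique letters in 'fundamental': {a, d, e, f, l, m, n, t, u} = 9 distinct letters.

9


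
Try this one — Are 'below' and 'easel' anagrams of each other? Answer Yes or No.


Sorted letters of 'below': 'below'
Sorted letters of 'easel': 'aeels'
They do not match.

No


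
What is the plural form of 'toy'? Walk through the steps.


Apply rule: Add -s. 'toy' becomes 'toys'.

toys


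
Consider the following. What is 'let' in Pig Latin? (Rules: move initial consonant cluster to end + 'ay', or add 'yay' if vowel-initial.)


'let': move consonant cluster 'l' to end and add 'ay': 'etlay'.

etlay


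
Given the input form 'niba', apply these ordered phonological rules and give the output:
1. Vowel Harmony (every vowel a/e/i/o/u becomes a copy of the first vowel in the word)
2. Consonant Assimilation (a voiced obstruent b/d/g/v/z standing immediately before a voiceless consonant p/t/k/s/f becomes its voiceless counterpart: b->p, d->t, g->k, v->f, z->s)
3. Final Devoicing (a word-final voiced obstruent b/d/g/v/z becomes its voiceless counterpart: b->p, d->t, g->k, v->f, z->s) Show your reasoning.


Starting form: 'niba'
Rule 1: Vowel Harmony: all vowels become 'i' (matching first vowel). 'niba' -> 'nibi'
Rule 2: Consonant Assimilation: no voiced obstruent (b/d/g/v/z) stands immediately before a voiceless consonant (p/t/k/s/f). No change.
Rule 3: Final Devoicing: the word ends in the vowel 'i', not a consonant. No change.
Final form: 'nibi'

nibi


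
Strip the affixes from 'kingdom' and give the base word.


Remove suffix '-dom' from 'kingdom' to get root 'king'.

king


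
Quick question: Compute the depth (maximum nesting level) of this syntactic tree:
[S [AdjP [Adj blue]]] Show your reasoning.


Count bracket nesting levels:
'[' at pos 0: depth = 1
'[' at pos 3: depth = 2
'[' at pos 9: depth = 3
Maximum depth reached: 3

3


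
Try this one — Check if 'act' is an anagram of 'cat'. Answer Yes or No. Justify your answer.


Sorted letters of 'act': 'act'
Sorted letters of 'cat': 'act'
They match.

Yes


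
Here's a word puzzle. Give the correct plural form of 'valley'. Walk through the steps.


Apply rule: Add -s. 'valley' becomes 'valleys'.

valleys


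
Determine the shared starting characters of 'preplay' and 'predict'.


Compare from the start: 3 characters match: 'pre'. Mismatch at position 4: 'p' vs 'd'.

pre


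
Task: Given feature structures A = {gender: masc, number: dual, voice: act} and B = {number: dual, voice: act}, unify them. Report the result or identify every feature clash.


Compare features:
gender: A=masc vs B=_ -> unified: masc
number: A=dual vs B=dual -> unified: dual
voice: A=act vs B=act -> unified: act
No clashes found.

Unified: {gender: masc, number: dual, voice: act}


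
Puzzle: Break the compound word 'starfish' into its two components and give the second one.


Split 'starfish' into 'star' + 'fish'. The second part is 'fish'.

fish


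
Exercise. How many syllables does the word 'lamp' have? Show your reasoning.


Break 'lamp' into syllables: lamp -> lamp = 1 syllable

1 syllable


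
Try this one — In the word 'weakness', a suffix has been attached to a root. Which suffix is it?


The word 'weakness' = 'weak' (root) + '-ness' (suffix). The suffix is '-ness'.

ness


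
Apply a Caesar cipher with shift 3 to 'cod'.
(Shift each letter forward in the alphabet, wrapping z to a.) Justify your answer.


Shift each letter by 3: c -> f, o -> r, d -> g. Result: 'frg'.

frg


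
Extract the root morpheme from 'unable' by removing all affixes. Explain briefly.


Remove prefix 'un' from 'unable' to get root 'able'.

able


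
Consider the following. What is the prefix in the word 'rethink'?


The word 'rethink' = 're' (prefix) + 'think' (root). The prefix is 're'.

re


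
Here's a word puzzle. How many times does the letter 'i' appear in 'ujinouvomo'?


Letter 'i' in 'ujinouvomo': found at position(s) 3 = 1 occurrence(s).

1


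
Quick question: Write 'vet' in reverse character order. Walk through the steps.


Reverse 'vet' character by character: 'tev'.

tev


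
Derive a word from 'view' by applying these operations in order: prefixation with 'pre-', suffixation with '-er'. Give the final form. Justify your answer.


Step 1: Add prefix 'pre-' to 'view' = 'preview'
Step 2: Add suffix '-er' to 'preview' = 'previewer'

previewer


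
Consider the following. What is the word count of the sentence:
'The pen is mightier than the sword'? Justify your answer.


Split into words: The | pen | is | mightier | than | the | sword = 7 words.

7


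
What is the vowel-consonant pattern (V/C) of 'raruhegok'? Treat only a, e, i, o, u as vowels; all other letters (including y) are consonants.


Letter mapping: r = C, a = V, r = C, u = V, h = C, e = V, g = C, o = V, k = C.

CVCVCVCVC


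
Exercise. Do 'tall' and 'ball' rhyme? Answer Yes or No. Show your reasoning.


Rime (stressed vowel + following sounds) of 'tall': -all = /ɔːl/
Rime of 'ball': -all = /ɔːl/
/ɔːl/ and /ɔːl/ are the same ending sound, so the words rhyme.

Yes


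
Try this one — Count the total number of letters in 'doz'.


Spell out 'doz' and number each letter: d(1), o(2), z(3). Total: 3 letters.

3


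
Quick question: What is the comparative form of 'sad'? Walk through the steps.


Apply comparative formation (double final consonant, add -er): 'sad' -> 'sadder'.

sadder


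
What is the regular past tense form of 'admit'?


Apply rule: Double final consonant and add -ed. 'admit' becomes 'admitted'.

admitted


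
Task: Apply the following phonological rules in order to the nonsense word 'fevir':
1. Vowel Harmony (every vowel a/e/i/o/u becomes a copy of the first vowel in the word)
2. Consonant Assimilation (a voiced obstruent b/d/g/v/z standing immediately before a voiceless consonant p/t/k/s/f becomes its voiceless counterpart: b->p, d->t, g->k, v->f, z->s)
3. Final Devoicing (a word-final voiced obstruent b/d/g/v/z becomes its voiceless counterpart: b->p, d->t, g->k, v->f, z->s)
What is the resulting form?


Starting form: 'fevir'
Rule 1: Vowel Harmony: all vowels become 'e' (matching first vowel). 'fevir' -> 'fever'
Rule 2: Consonant Assimilation: no voiced obstruent (b/d/g/v/z) stands immediately before a voiceless consonant (p/t/k/s/f). No change.
Rule 3: Final Devoicing: final consonant 'r' is not one of the voiced obstruents b/d/g/v/z. No change.
Final form: 'fever'

fever


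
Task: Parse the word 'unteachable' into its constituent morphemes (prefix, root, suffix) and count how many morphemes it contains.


Step 1: Identify prefix: 'un' (meaning: not/reverse)
Step 2: Identify root: 'teach'
Step 3: Identify suffix(es): 'able'
Decomposition: un- (prefix: not/reverse) + teach (root) + -able (suffix: capable of)
Total morphemes: 3

3 morphemes (un- (prefix: not/reverse) + teach (root) + -able (suffix: capable of))


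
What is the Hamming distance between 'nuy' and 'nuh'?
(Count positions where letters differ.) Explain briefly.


Alignment:
Position 1: 'n' vs 'n' = match
Position 2: 'u' vs 'u' = match
Position 3: 'y' vs 'h' = DIFFER
Total differences: 1

1


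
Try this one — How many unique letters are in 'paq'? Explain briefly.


Unique letters in 'paq': {a, p, q} = 3 distinct letters.

3


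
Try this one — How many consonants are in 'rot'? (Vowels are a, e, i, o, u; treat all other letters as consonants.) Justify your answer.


Consonants in 'rot': r, t = 2 consonants.

2


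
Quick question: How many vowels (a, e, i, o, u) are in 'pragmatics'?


Vowels in 'pragmatics': a, a, i = 3 vowels.

3


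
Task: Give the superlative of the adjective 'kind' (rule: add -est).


Apply superlative formation (add -est): 'kind' -> 'kindest'.

kindest


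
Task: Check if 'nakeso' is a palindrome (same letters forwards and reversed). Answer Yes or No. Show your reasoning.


Forward: 'nakeso'
Reversed: 'osekan'
They differ.

No


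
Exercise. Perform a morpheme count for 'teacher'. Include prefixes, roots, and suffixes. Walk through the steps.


Decomposition: teach (root) + -er (suffix) = 2 morpheme(s)

2 morphemes


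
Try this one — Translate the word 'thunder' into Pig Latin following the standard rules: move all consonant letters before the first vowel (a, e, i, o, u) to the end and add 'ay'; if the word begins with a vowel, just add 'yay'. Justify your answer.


'thunder': move consonant cluster 'th' to end and add 'ay': 'underthay'.

underthay


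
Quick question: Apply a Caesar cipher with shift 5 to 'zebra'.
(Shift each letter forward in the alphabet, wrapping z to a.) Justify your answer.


Shift each letter by 5: z -> e, e -> j, b -> g, r -> w, a -> f. Result: 'ejgwf'.

ejgwf


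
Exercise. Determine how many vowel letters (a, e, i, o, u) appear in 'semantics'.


Vowels in 'semantics': e, a, i = 3 vowels.

3


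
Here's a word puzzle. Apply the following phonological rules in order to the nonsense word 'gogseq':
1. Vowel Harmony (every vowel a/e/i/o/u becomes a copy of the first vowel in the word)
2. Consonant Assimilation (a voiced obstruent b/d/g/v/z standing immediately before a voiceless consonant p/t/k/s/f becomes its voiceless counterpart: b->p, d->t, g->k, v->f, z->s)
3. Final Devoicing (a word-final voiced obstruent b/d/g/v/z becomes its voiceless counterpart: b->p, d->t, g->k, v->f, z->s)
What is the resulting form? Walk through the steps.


Starting form: 'gogseq'
Rule 1: Vowel Harmony: all vowels become 'o' (matching first vowel). 'gogseq' -> 'gogsoq'
Rule 2: Consonant Assimilation: voiced obstruent before voiceless consonant becomes voiceless ('gs' -> 'ks'). 'gogsoq' -> 'goksoq'
Rule 3: Final Devoicing: final consonant 'q' is not one of the voiced obstruents b/d/g/v/z. No change.
Final form: 'goksoq'

goksoq


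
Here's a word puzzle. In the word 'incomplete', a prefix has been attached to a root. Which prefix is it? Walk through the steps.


The word 'incomplete' = 'in' (prefix) + 'complete' (root). The prefix is 'in'.

in


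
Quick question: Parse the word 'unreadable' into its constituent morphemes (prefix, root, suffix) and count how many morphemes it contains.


Step 1: Identify prefix: 'un' (meaning: not/reverse)
Step 2: Identify root: 'read'
Step 3: Identify suffix(es): 'able'
Decomposition: un- (prefix: not/reverse) + read (root) + -able (suffix: capable of)
Total morphemes: 3

3 morphemes (un- (prefix: not/reverse) + read (root) + -able (suffix: capable of))


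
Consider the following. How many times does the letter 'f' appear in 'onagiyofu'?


Letter 'f' in 'onagiyofu': found at position(s) 8 = 1 occurrence(s).

1


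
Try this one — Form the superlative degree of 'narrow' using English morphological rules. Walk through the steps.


Apply superlative formation (add -est): 'narrow' -> 'narrowest'.

narrowest


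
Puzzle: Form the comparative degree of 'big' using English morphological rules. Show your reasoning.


Apply comparative formation (double final consonant, add -er): 'big' -> 'bigger'.

bigger


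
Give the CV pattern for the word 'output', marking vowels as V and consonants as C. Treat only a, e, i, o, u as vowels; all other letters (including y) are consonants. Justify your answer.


Letter mapping: o = V, u = V, t = C, p = C, u = V, t = C.

VVCCVC


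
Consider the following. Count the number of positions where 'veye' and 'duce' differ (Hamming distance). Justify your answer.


Alignment:
Position 1: 'v' vs 'd' = DIFFER
Position 2: 'e' vs 'u' = DIFFER
Position 3: 'y' vs 'c' = DIFFER
Position 4: 'e' vs 'e' = match
Total differences: 3

3


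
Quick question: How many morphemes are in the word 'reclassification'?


Decomposition: re- (prefix) + class (root) + -ify (suffix) + -ation (suffix) = 4 morpheme(s)

4 morphemes


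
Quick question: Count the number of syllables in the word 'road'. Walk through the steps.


Break 'road' into syllables: road -> road = 1 syllable

1 syllable


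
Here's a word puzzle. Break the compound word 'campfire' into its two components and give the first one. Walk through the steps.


Split 'campfire' into 'camp' + 'fire'. The first part is 'camp'.

camp


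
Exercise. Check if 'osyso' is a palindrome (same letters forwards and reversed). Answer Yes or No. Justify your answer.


Forward: 'osyso'
Reversed: 'osyso'
They are identical.

Yes


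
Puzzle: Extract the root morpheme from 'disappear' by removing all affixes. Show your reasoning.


Remove prefix 'dis' from 'disappear' to get root 'appear'.

appear


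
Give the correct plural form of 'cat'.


Apply rule: Add -s. 'cat' becomes 'cats'.

cats


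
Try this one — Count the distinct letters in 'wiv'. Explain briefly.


Unique letters in 'wiv': {i, v, w} = 3 distinct letters.

3


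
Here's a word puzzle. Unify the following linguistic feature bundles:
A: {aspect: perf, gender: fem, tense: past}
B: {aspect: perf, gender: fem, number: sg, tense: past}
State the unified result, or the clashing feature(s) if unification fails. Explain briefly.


Compare features:
aspect: A=perf vs B=perf -> unified: perf
gender: A=fem vs B=fem -> unified: fem
number: A=_ vs B=sg -> unified: sg
tense: A=past vs B=past -> unified: past
No clashes found.

Unified: {aspect: perf, gender: fem, number: sg, tense: past}


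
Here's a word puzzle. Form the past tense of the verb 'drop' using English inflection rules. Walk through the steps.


Apply rule: Double final consonant and add -ed. 'drop' becomes 'dropped'.

dropped


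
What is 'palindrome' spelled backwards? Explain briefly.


Reverse 'palindrome' character by character: 'emordnilap'.

emordnilap


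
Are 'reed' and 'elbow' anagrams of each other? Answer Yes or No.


Sorted letters of 'reed': 'deer'
Sorted letters of 'elbow': 'below'
They do not match.

No


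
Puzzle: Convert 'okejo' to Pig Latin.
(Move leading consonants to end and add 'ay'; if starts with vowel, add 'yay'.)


'okejo' starts with a vowel, so add 'yay': 'okejoyay'.

okejoyay


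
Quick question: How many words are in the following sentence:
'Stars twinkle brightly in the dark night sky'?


Split into words: Stars | twinkle | brightly | in | the | dark | night | sky = 8 words.

8


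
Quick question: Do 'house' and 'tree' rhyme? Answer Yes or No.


Rime (stressed vowel + following sounds) of 'house': -ouse = /aʊs/
Rime of 'tree': -ee = /iː/
/aʊs/ and /iː/ are different ending sounds, so the words do not rhyme.

No


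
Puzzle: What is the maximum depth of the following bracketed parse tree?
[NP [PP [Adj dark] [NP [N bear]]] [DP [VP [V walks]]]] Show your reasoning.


Count bracket nesting levels:
'[' at pos 0: depth = 1
'[' at pos 4: depth = 2
'[' at pos 8: depth = 3
'[' at pos 19: depth = 3
'[' at pos 23: depth = 4
'[' at pos 34: depth = 2
'[' at pos 38: depth = 3
'[' at pos 42: depth = 4
Maximum depth reached: 4

4


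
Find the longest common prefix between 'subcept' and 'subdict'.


Compare from the start: 3 characters match: 'sub'. Mismatch at position 4: 'c' vs 'd'.

sub


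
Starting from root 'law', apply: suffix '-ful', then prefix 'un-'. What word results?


Step 1: Add suffix '-ful' to 'law' = 'lawful'
Step 2: Add prefix 'un-' to 'lawful' = 'unlawful'

unlawful


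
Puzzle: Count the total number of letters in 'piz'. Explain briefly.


Spell out 'piz' and number each letter: p(1), i(2), z(3). Total: 3 letters.

3


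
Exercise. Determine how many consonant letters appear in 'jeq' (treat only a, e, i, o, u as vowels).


Consonants in 'jeq': j, q = 2 consonants.

2


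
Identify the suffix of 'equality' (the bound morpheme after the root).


The word 'equality' = 'equal' (root) + '-ity' (suffix). The suffix is '-ity'.

ity


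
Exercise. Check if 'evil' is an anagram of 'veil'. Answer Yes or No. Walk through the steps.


Sorted letters of 'evil': 'eilv'
Sorted letters of 'veil': 'eilv'
They match.

Yes


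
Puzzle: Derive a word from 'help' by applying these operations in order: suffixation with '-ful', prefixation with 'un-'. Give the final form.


Step 1: Add suffix '-ful' to 'help' = 'helpful'
Step 2: Add prefix 'un-' to 'helpful' = 'unhelpful'

unhelpful


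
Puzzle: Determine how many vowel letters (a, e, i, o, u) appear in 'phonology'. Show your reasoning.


Vowels in 'phonology': o, o, o = 3 vowels.

3


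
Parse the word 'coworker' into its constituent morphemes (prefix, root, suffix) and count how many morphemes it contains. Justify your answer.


Step 1: Identify prefix: 'co' (meaning: together)
Step 2: Identify root: 'work'
Step 3: Identify suffix(es): 'er'
Decomposition: co- (prefix: together) + work (root) + -er (suffix: one who)
Total morphemes: 3

3 morphemes (co- (prefix: together) + work (root) + -er (suffix: one who))


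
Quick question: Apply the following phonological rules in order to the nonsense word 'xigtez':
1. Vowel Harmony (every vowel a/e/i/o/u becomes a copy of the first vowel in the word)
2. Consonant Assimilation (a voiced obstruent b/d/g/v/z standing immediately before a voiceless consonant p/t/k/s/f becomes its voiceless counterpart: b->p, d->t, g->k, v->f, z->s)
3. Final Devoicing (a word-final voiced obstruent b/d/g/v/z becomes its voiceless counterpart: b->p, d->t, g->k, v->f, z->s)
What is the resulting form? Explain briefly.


Starting form: 'xigtez'
Rule 1: Vowel Harmony: all vowels become 'i' (matching first vowel). 'xigtez' -> 'xigtiz'
Rule 2: Consonant Assimilation: voiced obstruent before voiceless consonant becomes voiceless ('gt' -> 'kt'). 'xigtiz' -> 'xiktiz'
Rule 3: Final Devoicing: word-final voiced obstruent 'z' becomes voiceless 's'. 'xiktiz' -> 'xiktis'
Final form: 'xiktis'

xiktis


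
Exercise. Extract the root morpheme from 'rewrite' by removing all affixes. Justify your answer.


Remove prefix 're' from 'rewrite' to get root 'write'.

write


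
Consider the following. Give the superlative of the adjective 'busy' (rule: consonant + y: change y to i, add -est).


Apply superlative formation (consonant + y: change y to i, add -est): 'busy' -> 'busiest'.

busiest


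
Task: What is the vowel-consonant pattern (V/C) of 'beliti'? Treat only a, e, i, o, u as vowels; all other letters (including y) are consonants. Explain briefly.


Letter mapping: b = C, e = V, l = C, i = V, t = C, i = V.

CVCVCV


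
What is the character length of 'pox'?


Spell out 'pox' and number each letter: p(1), o(2), x(3). Total: 3 letters.

3


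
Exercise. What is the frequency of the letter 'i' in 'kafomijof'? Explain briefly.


Letter 'i' in 'kafomijof': found at position(s) 6 = 1 occurrence(s).

1


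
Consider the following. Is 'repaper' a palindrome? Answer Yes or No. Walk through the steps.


Forward: 'repaper'
Reversed: 'repaper'
They are identical.

Yes


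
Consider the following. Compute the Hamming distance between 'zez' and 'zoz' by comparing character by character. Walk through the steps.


Alignment:
Position 1: 'z' vs 'z' = match
Position 2: 'e' vs 'o' = DIFFER
Position 3: 'z' vs 'z' = match
Total differences: 1

1


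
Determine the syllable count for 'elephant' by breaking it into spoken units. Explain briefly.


Break 'elephant' into syllables: el-e-phant -> el | e | phant = 3 syllables

3 syllables


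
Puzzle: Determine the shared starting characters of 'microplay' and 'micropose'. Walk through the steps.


Compare from the start: 6 characters match: 'microp'. Mismatch at position 7: 'l' vs 'o'.

microp


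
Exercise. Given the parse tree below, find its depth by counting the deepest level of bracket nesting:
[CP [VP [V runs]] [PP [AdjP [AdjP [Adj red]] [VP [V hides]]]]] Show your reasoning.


Count bracket nesting levels:
'[' at pos 0: depth = 1
'[' at pos 4: depth = 2
'[' at pos 8: depth = 3
'[' at pos 18: depth = 2
'[' at pos 22: depth = 3
'[' at pos 28: depth = 4
'[' at pos 34: depth = 5
'[' at pos 45: depth = 4
'[' at pos 49: depth = 5
Maximum depth reached: 5

5


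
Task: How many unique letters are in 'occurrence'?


Unique letters in 'occurrence': {c, e, n, o, r, u} = 6 distinct letters.

6


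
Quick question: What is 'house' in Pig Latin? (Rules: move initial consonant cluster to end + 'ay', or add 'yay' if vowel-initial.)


'house': move consonant cluster 'h' to end and add 'ay': 'ousehay'.

ousehay


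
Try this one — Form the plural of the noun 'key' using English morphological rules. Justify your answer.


Apply rule: Add -s. 'key' becomes 'keys'.

keys


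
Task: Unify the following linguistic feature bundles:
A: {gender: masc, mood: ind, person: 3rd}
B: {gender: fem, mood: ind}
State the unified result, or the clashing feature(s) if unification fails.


Compare features:
gender: A=masc vs B=fem -> CLASH
mood: A=ind vs B=ind -> unified: ind
person: A=3rd vs B=_ -> unified: 3rd
Clash detected on feature 'gender' (masc vs fem); unification fails.

CLASH on 'gender' (masc vs fem)


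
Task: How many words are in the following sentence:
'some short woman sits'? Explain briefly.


Split into words: some | short | woman | sits = 4 words.

4


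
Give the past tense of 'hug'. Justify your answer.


Apply rule: Double final consonant and add -ed. 'hug' becomes 'hugged'.

hugged


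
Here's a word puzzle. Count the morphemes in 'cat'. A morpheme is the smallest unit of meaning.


Decomposition: cat (free morpheme) = 1 morpheme(s)

1 morphemes


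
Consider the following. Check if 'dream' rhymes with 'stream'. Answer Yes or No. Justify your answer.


Rime (stressed vowel + following sounds) of 'dream': -eam = /iːm/
Rime of 'stream': -eam = /iːm/
/iːm/ and /iːm/ are the same ending sound, so the words rhyme.

Yes


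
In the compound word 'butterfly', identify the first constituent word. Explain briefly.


Split 'butterfly' into 'butter' + 'fly'. The first part is 'butter'.

butter


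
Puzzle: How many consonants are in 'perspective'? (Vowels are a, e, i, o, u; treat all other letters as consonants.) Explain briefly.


Consonants in 'perspective': p, r, s, p, c, t, v = 7 consonants.

7


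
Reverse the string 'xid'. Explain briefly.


Reverse 'xid' character by character: 'dix'.

dix


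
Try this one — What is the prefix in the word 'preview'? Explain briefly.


The word 'preview' = 'pre' (prefix) + 'view' (root). The prefix is 'pre'.

pre


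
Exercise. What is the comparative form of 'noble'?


Apply comparative formation (ends in e: add -r): 'noble' -> 'nobler'.

nobler


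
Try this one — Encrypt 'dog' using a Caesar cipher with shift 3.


Shift each letter by 3: d -> g, o -> r, g -> j. Result: 'grj'.

grj


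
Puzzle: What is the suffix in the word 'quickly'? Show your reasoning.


The word 'quickly' = 'quick' (root) + '-ly' (suffix). The suffix is '-ly'.

ly


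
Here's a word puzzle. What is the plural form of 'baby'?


Apply rule: Change -y to -ies (consonant + y). 'baby' becomes 'babies'.

babies


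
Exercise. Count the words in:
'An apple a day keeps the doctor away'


Split into words: An | apple | a | day | keeps | the | doctor | away = 8 words.

8


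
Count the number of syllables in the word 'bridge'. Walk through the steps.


Break 'bridge' into syllables: bridge -> bridge = 1 syllable

1 syllable


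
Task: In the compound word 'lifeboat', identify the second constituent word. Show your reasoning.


Split 'lifeboat' into 'life' + 'boat'. The second part is 'boat'.

boat


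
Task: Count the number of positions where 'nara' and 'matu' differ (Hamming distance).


Alignment:
Position 1: 'n' vs 'm' = DIFFER
Position 2: 'a' vs 'a' = match
Position 3: 'r' vs 't' = DIFFER
Position 4: 'a' vs 'u' = DIFFER
Total differences: 3

3


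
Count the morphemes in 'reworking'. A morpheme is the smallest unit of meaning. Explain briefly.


Decomposition: re- (prefix) + work (root) + -ing (suffix) = 3 morpheme(s)

3 morphemes


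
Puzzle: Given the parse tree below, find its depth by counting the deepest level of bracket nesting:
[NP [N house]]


Count bracket nesting levels:
'[' at pos 0: depth = 1
'[' at pos 4: depth = 2
Maximum depth reached: 2

2


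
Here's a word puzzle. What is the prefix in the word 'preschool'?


The word 'preschool' = 'pre' (prefix) + 'school' (root). The prefix is 'pre'.

pre


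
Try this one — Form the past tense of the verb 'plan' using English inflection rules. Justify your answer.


Apply rule: Double final consonant and add -ed. 'plan' becomes 'planned'.

planned


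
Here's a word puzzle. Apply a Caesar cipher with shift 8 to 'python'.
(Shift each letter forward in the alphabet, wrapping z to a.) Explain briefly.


Shift each letter by 8: p -> x, y -> g, t -> b, h -> p, o -> w, n -> v. Result: 'xgbpwv'.

xgbpwv


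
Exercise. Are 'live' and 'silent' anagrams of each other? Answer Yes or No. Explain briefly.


Sorted letters of 'live': 'eilv'
Sorted letters of 'silent': 'eilnst'
They do not match.

No


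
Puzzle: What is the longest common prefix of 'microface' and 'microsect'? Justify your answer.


Compare from the start: 5 characters match: 'micro'. Mismatch at position 6: 'f' vs 's'.

micro


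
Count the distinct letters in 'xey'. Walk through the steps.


Unique letters in 'xey': {e, x, y} = 3 distinct letters.

3


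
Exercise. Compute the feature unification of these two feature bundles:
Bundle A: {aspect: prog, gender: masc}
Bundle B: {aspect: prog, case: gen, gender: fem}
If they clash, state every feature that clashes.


Compare features:
aspect: A=prog vs B=prog -> unified: prog
case: A=_ vs B=gen -> unified: gen
gender: A=masc vs B=fem -> CLASH
Clash detected on feature 'gender' (masc vs fem); unification fails.

CLASH on 'gender' (masc vs fem)


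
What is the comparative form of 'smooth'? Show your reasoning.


Apply comparative formation (add -er): 'smooth' -> 'smoother'.

smoother


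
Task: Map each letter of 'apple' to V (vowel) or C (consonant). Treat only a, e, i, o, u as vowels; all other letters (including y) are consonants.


Letter mapping: a = V, p = C, p = C, l = C, e = V.

VCCCV


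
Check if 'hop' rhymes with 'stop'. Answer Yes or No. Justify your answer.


Rime (stressed vowel + following sounds) of 'hop': -op = /ɒp/
Rime of 'stop': -op = /ɒp/
/ɒp/ and /ɒp/ are the same ending sound, so the words rhyme.

Yes


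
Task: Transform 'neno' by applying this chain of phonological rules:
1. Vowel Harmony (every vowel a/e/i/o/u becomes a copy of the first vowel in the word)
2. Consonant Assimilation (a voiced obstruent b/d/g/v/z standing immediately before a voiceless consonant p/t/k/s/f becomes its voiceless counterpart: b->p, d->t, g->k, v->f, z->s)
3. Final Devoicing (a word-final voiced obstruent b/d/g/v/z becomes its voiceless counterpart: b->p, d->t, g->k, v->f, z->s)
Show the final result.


Starting form: 'neno'
Rule 1: Vowel Harmony: all vowels become 'e' (matching first vowel). 'neno' -> 'nene'
Rule 2: Consonant Assimilation: no voiced obstruent (b/d/g/v/z) stands immediately before a voiceless consonant (p/t/k/s/f). No change.
Rule 3: Final Devoicing: the word ends in the vowel 'e', not a consonant. No change.
Final form: 'nene'

nene


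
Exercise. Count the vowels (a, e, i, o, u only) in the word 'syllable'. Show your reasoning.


Vowels in 'syllable': a, e = 2 vowels.

2


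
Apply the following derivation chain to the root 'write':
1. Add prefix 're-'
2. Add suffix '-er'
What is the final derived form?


Step 1: Add prefix 're-' to 'write' = 'rewrite'
Step 2: Add suffix '-er' to 'rewrite' = 'rewriter'

rewriter


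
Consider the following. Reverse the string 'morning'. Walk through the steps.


Reverse 'morning' character by character: 'gninrom'.

gninrom


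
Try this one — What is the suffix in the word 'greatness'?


The word 'greatness' = 'great' (root) + '-ness' (suffix). The suffix is '-ness'.

ness


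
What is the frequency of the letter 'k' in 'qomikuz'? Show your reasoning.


Letter 'k' in 'qomikuz': found at position(s) 5 = 1 occurrence(s).

1


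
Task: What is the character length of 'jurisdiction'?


Spell out 'jurisdiction' and number each letter: j(1), u(2), r(3), i(4), s(5), d(6), i(7), c(8), t(9), i(10), o(11), n(12). Total: 12 letters.

12


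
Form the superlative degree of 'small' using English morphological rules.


Apply superlative formation (add -est): 'small' -> 'smallest'.

smallest


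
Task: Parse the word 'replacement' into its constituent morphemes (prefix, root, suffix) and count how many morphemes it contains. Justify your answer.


Step 1: Identify prefix: 're' (meaning: again)
Step 2: Identify root: 'place'
Step 3: Identify suffix(es): 'ment'
Decomposition: re- (prefix: again) + place (root) + -ment (suffix: action/result)
Total morphemes: 3

3 morphemes (re- (prefix: again) + place (root) + -ment (suffix: action/result))


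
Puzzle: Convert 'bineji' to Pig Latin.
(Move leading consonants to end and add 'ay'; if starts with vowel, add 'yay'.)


'bineji': move consonant cluster 'b' to end and add 'ay': 'inejibay'.

inejibay


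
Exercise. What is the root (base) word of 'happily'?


Remove suffix '-ly' from 'happily' to get root 'happy'.

happy


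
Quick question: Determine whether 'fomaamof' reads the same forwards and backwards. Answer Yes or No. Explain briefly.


Forward: 'fomaamof'
Reversed: 'fomaamof'
They are identical.

Yes


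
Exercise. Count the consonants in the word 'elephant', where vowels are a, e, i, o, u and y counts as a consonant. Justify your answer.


Consonants in 'elephant': l, p, h, n, t = 5 consonants.

5


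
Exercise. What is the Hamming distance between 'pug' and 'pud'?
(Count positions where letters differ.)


Alignment:
Position 1: 'p' vs 'p' = match
Position 2: 'u' vs 'u' = match
Position 3: 'g' vs 'd' = DIFFER
Total differences: 1

1


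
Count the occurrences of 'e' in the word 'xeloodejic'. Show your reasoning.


Letter 'e' in 'xeloodejic': found at position(s) 2, 7 = 2 occurrence(s).

2


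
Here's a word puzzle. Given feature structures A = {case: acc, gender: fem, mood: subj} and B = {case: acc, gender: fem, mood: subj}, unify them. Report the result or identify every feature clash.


Compare features:
case: A=acc vs B=acc -> unified: acc
gender: A=fem vs B=fem -> unified: fem
mood: A=subj vs B=subj -> unified: subj
No clashes found.

Unified: {case: acc, gender: fem, mood: subj}


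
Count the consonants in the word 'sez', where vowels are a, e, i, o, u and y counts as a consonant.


Consonants in 'sez': s, z = 2 consonants.

2


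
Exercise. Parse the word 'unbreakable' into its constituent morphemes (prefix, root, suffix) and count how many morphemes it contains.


Step 1: Identify prefix: 'un' (meaning: not/reverse)
Step 2: Identify root: 'break'
Step 3: Identify suffix(es): 'able'
Decomposition: un- (prefix: not/reverse) + break (root) + -able (suffix: capable of)
Total morphemes: 3

3 morphemes (un- (prefix: not/reverse) + break (root) + -able (suffix: capable of))


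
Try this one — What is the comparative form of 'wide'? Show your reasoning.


Apply comparative formation (ends in e: add -r): 'wide' -> 'wider'.

wider


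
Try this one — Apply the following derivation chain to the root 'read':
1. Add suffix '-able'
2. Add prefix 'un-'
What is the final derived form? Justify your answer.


Step 1: Add suffix '-able' to 'read' = 'readable'
Step 2: Add prefix 'un-' to 'readable' = 'unreadable'

unreadable


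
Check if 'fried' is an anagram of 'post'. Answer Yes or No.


Sorted letters of 'fried': 'defir'
Sorted letters of 'post': 'opst'
They do not match.

No


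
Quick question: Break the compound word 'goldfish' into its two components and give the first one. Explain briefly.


Split 'goldfish' into 'gold' + 'fish'. The first part is 'gold'.

gold


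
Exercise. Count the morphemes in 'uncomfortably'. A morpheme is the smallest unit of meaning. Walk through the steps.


Decomposition: un- (prefix) + comfort (root) + -able (suffix) + -ly (suffix) = 4 morpheme(s)

4 morphemes


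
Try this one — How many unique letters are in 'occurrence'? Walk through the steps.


Unique letters in 'occurrence': {c, e, n, o, r, u} = 6 distinct letters.

6


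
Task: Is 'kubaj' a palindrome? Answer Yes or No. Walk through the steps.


Forward: 'kubaj'
Reversed: 'jabuk'
They differ.

No


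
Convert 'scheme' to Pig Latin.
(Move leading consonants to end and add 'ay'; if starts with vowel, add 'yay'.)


'scheme': move consonant cluster 'sch' to end and add 'ay': 'emeschay'.

emeschay


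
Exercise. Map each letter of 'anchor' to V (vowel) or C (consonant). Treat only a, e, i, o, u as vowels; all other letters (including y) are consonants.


Letter mapping: a = V, n = C, c = C, h = C, o = V, r = C.

VCCCVC


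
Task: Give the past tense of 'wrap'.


Apply rule: Double final consonant and add -ed. 'wrap' becomes 'wrapped'.

wrapped


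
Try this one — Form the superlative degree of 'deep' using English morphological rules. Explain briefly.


Apply superlative formation (add -est): 'deep' -> 'deepest'.

deepest


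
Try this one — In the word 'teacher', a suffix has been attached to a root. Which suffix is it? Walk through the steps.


The word 'teacher' = 'teach' (root) + '-er' (suffix). The suffix is '-er'.

er


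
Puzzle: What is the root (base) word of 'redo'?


Remove prefix 're' from 'redo' to get root 'do'.

do


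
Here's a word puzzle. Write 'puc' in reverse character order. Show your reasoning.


Reverse 'puc' character by character: 'cup'.

cup


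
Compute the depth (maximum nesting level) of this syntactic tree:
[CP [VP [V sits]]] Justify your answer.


Count bracket nesting levels:
'[' at pos 0: depth = 1
'[' at pos 4: depth = 2
'[' at pos 8: depth = 3
Maximum depth reached: 3

3


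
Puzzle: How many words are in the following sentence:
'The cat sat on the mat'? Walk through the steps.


Split into words: The | cat | sat | on | the | mat = 6 words.

6


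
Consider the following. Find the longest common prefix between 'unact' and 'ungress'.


Compare from the start: 2 characters match: 'un'. Mismatch at position 3: 'a' vs 'g'.

un


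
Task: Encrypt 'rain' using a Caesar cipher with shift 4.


Shift each letter by 4: r -> v, a -> e, i -> m, n -> r. Result: 'vemr'.

vemr


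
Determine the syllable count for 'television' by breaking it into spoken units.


Break 'television' into syllables: tel-e-vi-sion -> tel | e | vi | sion = 4 syllables

4 syllables


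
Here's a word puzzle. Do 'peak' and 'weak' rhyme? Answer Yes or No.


Rime (stressed vowel + following sounds) of 'peak': -eak = /iːk/
Rime of 'weak': -eak = /iːk/
/iːk/ and /iːk/ are the same ending sound, so the words rhyme.

Yes


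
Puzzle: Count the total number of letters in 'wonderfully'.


Spell out 'wonderfully' and number each letter: w(1), o(2), n(3), d(4), e(5), r(6), f(7), u(8), l(9), l(10), y(11). Total: 11 letters.

11
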